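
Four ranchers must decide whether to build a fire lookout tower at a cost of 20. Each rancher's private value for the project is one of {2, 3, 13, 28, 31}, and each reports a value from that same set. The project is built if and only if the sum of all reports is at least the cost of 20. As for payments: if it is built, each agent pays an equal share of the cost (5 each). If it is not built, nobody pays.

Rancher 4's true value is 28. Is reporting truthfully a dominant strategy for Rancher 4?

Check each profile of the others' reports and compare truth against every alternative report.
Others report (2, 2, 2): truth gives 23, best alternative gives 23.
Others report (2, 2, 3): truth gives 23, best alternative gives 23.
Others report (2, 2, 13): truth gives 23, best alternative gives 23.
Others report (2, 2, 28): truth gives 23, best alternative gives 23.
Others report (2, 2, 31): truth gives 23, best alternative gives 23.
Others report (2, 3, 2): truth gives 23, best alternative gives 23.
(Remaining 119 profiles checked similarly; truth is weakly best in each.)
In every case the truthful report is at least as good as any alternative, so it is a dominant strategy.

Yes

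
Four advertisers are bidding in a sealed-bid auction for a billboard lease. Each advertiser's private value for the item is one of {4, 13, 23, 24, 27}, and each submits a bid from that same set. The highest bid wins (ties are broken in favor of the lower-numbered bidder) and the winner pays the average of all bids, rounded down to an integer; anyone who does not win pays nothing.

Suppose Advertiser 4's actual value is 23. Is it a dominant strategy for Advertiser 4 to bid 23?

Consider the case where Advertiser 1 bids 4, Advertiser 2 bids 4 and Advertiser 3 bids 4.
Truthful bid 23: wins, pays 8, utility 23 - 8 = 15.
Bid 13 instead: wins, pays 6, utility 23 - 6 = 17.
Since 17 > 15, bidding 13 is strictly better here, so truthful bidding is not dominant.

No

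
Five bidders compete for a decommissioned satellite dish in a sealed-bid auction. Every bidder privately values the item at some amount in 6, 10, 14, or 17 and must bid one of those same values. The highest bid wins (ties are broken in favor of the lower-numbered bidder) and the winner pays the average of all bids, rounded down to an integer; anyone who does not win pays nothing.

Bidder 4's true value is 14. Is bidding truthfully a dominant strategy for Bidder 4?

Consider the case where Bidder 1 bids 6, Bidder 2 bids 6, Bidder 3 bids 6 and Bidder 5 bids 6.
Truthful bid 14: wins, pays 7, utility 14 - 7 = 7.
Bid 10 instead: wins, pays 6, utility 14 - 6 = 8.
Since 8 > 7, bidding 10 is strictly better here, so truthful bidding is not dominant.

No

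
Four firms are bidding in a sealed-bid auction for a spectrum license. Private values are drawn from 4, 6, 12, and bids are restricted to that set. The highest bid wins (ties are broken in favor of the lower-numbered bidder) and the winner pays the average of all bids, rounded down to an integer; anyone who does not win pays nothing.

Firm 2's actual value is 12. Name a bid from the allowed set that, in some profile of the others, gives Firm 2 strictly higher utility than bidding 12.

6

Suppose Firm 1 bids 4, Firm 3 bids 4 and Firm 4 bids 4.
Bid 12: wins, pays 6, utility 12 - 6 = 6.
Bid 6: wins, pays 4, utility 12 - 4 = 8.
So bidding 6 beats truth here (8 > 6).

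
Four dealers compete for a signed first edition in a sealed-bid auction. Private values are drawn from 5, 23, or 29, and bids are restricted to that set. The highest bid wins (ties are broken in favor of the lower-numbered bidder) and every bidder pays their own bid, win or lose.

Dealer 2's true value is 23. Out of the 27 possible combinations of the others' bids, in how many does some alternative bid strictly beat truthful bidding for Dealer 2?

Others bid (5, 5, 29): truth gives -23; bid 5 gives -5 > -23. Violating.
Others bid (5, 23, 29): truth gives -23; bid 5 gives -5 > -23. Violating.
Others bid (5, 29, 5): truth gives -23; bid 5 gives -5 > -23. Violating.
Others bid (5, 29, 23): truth gives -23; bid 5 gives -5 > -23. Violating.
Others bid (5, 5, 5): truth gives 0; no alternative beats it.
Others bid (5, 5, 23): truth gives 0; no alternative beats it.
(Checking all 27 profiles: 23 have a profitable deviation, 4 do not.)

23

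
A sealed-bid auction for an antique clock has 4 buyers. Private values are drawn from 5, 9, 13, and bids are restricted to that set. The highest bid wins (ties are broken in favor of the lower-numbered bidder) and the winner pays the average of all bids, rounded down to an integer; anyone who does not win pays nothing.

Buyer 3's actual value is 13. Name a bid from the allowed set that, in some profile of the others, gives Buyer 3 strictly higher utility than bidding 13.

9

Suppose Buyer 1 bids 5, Buyer 2 bids 5 and Buyer 4 bids 5.
Bid 13: wins, pays 7, utility 13 - 7 = 6.
Bid 9: wins, pays 6, utility 13 - 6 = 7.
So bidding 9 beats truth here (7 > 6).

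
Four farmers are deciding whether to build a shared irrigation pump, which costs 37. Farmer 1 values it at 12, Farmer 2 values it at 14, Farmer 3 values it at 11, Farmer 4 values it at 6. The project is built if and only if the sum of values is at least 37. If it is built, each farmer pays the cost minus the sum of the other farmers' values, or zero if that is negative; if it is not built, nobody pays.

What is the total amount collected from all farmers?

19

Total value 43 ≥ cost 37, so it is built.
Farmer 1: others sum to 31; max(0, 37 - 31) = 6.
Farmer 2: others sum to 29; max(0, 37 - 29) = 8.
Farmer 3: others sum to 32; max(0, 37 - 32) = 5.
Farmer 4: others sum to 37; max(0, 37 - 37) = 0.
Total collected = 6 + 8 + 5 + 0 = 19.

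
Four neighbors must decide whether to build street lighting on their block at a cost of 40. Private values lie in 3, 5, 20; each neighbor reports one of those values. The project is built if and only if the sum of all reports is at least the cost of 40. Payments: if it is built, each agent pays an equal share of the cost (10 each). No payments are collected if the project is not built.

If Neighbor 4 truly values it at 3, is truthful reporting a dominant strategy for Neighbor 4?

Check each profile of the others' reports and compare truth against every alternative report.
Others report (3, 20, 20): truth gives -7, best alternative gives -7.
Others report (5, 20, 20): truth gives -7, best alternative gives -7.
Others report (20, 3, 20): truth gives -7, best alternative gives -7.
Others report (20, 5, 20): truth gives -7, best alternative gives -7.
Others report (20, 20, 3): truth gives -7, best alternative gives -7.
Others report (20, 20, 5): truth gives -7, best alternative gives -7.
(Remaining 21 profiles checked similarly; truth is weakly best in each.)
In every case the truthful report is at least as good as any alternative, so it is a dominant strategy.

Yes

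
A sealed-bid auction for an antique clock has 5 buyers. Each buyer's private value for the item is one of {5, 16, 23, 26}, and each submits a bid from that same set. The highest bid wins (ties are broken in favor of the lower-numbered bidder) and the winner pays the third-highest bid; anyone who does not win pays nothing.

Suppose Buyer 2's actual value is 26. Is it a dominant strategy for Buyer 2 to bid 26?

Yes

Check each profile of the others' bids and compare truth against every alternative bid.
Others bid (5, 5, 5, 26): truth gives 21, best alternative gives 0.
Others bid (5, 5, 26, 5): truth gives 21, best alternative gives 0.
Others bid (5, 26, 5, 5): truth gives 21, best alternative gives 0.
Others bid (23, 5, 5, 5): truth gives 21, best alternative gives 0.
Others bid (5, 5, 16, 26): truth gives 10, best alternative gives 0.
Others bid (5, 5, 26, 16): truth gives 10, best alternative gives 0.
(Remaining 250 profiles checked similarly; truth is weakly best in each.)
In every case the truthful bid is at least as good as any alternative, so it is a dominant strategy.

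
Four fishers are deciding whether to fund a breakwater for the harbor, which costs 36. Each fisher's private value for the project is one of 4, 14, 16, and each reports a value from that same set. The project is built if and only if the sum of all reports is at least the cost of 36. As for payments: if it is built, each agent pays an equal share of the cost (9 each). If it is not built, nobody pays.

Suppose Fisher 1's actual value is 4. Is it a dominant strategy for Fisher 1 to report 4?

Yes

Check each profile of the others' reports and compare truth against every alternative report.
Others report (4, 4, 14): truth gives 0, best alternative gives -5.
Others report (4, 4, 16): truth gives 0, best alternative gives -5.
Others report (4, 14, 4): truth gives 0, best alternative gives -5.
Others report (4, 16, 4): truth gives 0, best alternative gives -5.
Others report (14, 4, 4): truth gives 0, best alternative gives -5.
Others report (16, 4, 4): truth gives 0, best alternative gives -5.
(Remaining 21 profiles checked similarly; truth is weakly best in each.)
In every case the truthful report is at least as good as any alternative, so it is a dominant strategy.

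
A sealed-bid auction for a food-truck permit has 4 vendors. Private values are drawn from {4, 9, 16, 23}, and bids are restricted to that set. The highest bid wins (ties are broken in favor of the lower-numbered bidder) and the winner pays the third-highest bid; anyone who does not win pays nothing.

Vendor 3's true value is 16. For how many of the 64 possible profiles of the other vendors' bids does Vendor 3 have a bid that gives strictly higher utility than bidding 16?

12

Others bid (4, 4, 23): truth gives 0; bid 23 gives 12 > 0. Violating.
Others bid (4, 9, 23): truth gives 0; bid 23 gives 7 > 0. Violating.
Others bid (4, 16, 4): truth gives 0; bid 23 gives 12 > 0. Violating.
Others bid (4, 16, 9): truth gives 0; bid 23 gives 7 > 0. Violating.
Others bid (4, 4, 4): truth gives 12; no alternative beats it.
Others bid (4, 4, 9): truth gives 12; no alternative beats it.
(Checking all 64 profiles: 12 have a profitable deviation, 52 do not.)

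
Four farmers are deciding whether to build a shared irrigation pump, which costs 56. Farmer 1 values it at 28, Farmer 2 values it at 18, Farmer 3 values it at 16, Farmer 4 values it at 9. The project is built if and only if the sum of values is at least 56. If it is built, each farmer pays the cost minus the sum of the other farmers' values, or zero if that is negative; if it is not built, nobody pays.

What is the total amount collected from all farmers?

17

Total value 71 ≥ cost 56, so it is built.
Farmer 1: others sum to 43; max(0, 56 - 43) = 13.
Farmer 2: others sum to 53; max(0, 56 - 53) = 3.
Farmer 3: others sum to 55; max(0, 56 - 55) = 1.
Farmer 4: others sum to 62; max(0, 56 - 62) = 0.
Total collected = 13 + 3 + 1 + 0 = 17.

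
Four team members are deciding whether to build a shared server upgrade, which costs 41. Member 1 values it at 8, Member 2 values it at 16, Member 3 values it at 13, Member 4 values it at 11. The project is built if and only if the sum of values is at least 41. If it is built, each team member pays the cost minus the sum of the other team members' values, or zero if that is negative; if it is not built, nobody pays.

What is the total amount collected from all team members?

Total value 48 ≥ cost 41, so it is built.
Member 1: others sum to 40; max(0, 41 - 40) = 1.
Member 2: others sum to 32; max(0, 41 - 32) = 9.
Member 3: others sum to 35; max(0, 41 - 35) = 6.
Member 4: others sum to 37; max(0, 41 - 37) = 4.
Total collected = 1 + 9 + 6 + 4 = 20.

20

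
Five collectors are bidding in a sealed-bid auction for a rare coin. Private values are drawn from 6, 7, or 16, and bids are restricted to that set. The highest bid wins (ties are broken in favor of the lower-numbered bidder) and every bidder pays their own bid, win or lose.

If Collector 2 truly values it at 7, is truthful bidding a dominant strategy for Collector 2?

Consider the case where Collector 1 bids 6, Collector 3 bids 6, Collector 4 bids 6 and Collector 5 bids 16.
Truthful bid 7: loses but pays 7, utility -7.
Bid 6 instead: loses but pays 6, utility -6.
Since -6 > -7, bidding 6 is strictly better here, so truthful bidding is not dominant.

No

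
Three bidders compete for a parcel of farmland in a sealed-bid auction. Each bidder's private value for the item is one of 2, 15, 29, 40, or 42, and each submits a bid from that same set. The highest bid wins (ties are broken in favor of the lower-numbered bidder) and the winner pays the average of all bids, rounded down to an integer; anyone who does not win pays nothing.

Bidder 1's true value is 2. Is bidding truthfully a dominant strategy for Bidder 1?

Yes

Check each profile of the others' bids and compare truth against every alternative bid.
Others bid (15, 15): truth gives 0, best alternative gives -13.
Others bid (2, 15): truth gives 0, best alternative gives -8.
Others bid (15, 2): truth gives 0, best alternative gives -8.
Others bid (2, 2): truth gives 0, best alternative gives -4.
Others bid (2, 29): truth gives 0, best alternative gives 0.
Others bid (2, 40): truth gives 0, best alternative gives 0.
(Remaining 19 profiles checked similarly; truth is weakly best in each.)
In every case the truthful bid is at least as good as any alternative, so it is a dominant strategy.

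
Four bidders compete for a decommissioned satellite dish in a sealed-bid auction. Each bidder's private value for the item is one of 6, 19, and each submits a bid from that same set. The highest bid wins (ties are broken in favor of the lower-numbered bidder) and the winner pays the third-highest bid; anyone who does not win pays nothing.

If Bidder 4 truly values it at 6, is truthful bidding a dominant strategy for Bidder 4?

Yes

Check each profile of the others' bids and compare truth against every alternative bid.
Others bid (6, 6, 6): truth gives 0, best alternative gives 0.
Others bid (6, 6, 19): truth gives 0, best alternative gives 0.
Others bid (6, 19, 6): truth gives 0, best alternative gives 0.
Others bid (6, 19, 19): truth gives 0, best alternative gives 0.
Others bid (19, 6, 6): truth gives 0, best alternative gives 0.
Others bid (19, 6, 19): truth gives 0, best alternative gives 0.
(Remaining 2 profiles checked similarly; truth is weakly best in each.)
In every case the truthful bid is at least as good as any alternative, so it is a dominant strategy.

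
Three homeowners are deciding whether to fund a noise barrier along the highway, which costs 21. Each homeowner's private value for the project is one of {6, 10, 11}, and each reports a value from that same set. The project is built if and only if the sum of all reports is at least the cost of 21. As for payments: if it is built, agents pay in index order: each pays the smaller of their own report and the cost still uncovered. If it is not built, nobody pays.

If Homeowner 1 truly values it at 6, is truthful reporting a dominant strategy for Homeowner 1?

Yes

Check each profile of the others' reports and compare truth against every alternative report.
Others report (6, 6): truth gives 0, best alternative gives -4.
Others report (6, 10): truth gives 0, best alternative gives -4.
Others report (6, 11): truth gives 0, best alternative gives -4.
Others report (10, 6): truth gives 0, best alternative gives -4.
Others report (10, 10): truth gives 0, best alternative gives -4.
Others report (10, 11): truth gives 0, best alternative gives -4.
(Remaining 3 profiles checked similarly; truth is weakly best in each.)
In every case the truthful report is at least as good as any alternative, so it is a dominant strategy.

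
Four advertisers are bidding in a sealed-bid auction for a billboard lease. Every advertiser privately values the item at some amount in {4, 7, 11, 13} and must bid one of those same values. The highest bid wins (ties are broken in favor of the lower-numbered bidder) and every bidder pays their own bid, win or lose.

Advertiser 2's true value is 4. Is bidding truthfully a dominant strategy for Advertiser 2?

No

Consider the case where Advertiser 1 bids 4, Advertiser 3 bids 4 and Advertiser 4 bids 4.
Truthful bid 4: loses but pays 4, utility -4.
Bid 7 instead: wins, pays 7, utility 4 - 7 = -3.
Since -3 > -4, bidding 7 is strictly better here, so truthful bidding is not dominant.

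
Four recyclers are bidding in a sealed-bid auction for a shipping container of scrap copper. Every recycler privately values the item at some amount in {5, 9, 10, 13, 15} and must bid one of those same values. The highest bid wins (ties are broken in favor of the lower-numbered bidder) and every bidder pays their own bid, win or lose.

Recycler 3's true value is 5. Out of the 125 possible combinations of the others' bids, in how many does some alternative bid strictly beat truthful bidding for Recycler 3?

2

Others bid (5, 5, 5): truth gives -5; bid 9 gives -4 > -5. Violating.
Others bid (5, 5, 9): truth gives -5; bid 9 gives -4 > -5. Violating.
Others bid (5, 5, 10): truth gives -5; no alternative beats it.
Others bid (5, 5, 13): truth gives -5; no alternative beats it.
(Checking all 125 profiles: 2 have a profitable deviation, 123 do not.)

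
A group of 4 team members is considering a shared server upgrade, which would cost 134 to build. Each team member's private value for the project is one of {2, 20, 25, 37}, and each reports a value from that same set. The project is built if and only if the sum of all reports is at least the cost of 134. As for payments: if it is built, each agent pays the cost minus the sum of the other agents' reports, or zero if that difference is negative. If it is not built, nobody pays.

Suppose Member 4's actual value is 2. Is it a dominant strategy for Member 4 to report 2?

Check each profile of the others' reports and compare truth against every alternative report.
Others report (2, 2, 2): truth gives 0, best alternative gives 0.
Others report (2, 2, 20): truth gives 0, best alternative gives 0.
Others report (2, 2, 25): truth gives 0, best alternative gives 0.
Others report (2, 2, 37): truth gives 0, best alternative gives 0.
Others report (2, 20, 2): truth gives 0, best alternative gives 0.
Others report (2, 20, 20): truth gives 0, best alternative gives 0.
(Remaining 58 profiles checked similarly; truth is weakly best in each.)
In every case the truthful report is at least as good as any alternative, so it is a dominant strategy.

Yes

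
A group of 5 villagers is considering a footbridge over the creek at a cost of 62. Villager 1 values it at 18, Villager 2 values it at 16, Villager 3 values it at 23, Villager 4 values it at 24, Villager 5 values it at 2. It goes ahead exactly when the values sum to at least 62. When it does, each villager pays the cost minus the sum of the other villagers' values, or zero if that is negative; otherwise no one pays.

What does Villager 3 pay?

2

Total value 83 ≥ cost 62, so the project is built.
The other villagers' values sum to 60.
Cost minus that sum is 62 - 60 = 2.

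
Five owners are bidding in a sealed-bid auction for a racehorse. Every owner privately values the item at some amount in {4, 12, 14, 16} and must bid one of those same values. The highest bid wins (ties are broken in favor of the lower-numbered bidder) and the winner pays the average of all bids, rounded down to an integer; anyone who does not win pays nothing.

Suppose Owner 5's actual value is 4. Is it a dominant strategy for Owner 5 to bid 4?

Yes

Check each profile of the others' bids and compare truth against every alternative bid.
Others bid (4, 4, 4, 4): truth gives 0, best alternative gives -1.
Others bid (4, 4, 4, 12): truth gives 0, best alternative gives 0.
Others bid (4, 4, 4, 14): truth gives 0, best alternative gives 0.
Others bid (4, 4, 4, 16): truth gives 0, best alternative gives 0.
Others bid (4, 4, 12, 4): truth gives 0, best alternative gives 0.
Others bid (4, 4, 12, 12): truth gives 0, best alternative gives 0.
(Remaining 250 profiles checked similarly; truth is weakly best in each.)
In every case the truthful bid is at least as good as any alternative, so it is a dominant strategy.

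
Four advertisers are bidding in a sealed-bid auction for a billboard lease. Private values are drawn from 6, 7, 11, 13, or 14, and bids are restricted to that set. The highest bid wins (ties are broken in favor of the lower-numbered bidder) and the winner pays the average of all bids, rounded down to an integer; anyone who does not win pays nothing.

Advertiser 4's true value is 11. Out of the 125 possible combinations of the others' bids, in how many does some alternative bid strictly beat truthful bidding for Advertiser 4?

31

Others bid (6, 6, 6): truth gives 4; bid 7 gives 5 > 4. Violating.
Others bid (6, 6, 11): truth gives 0; bid 13 gives 2 > 0. Violating.
Others bid (6, 6, 13): truth gives 0; bid 14 gives 2 > 0. Violating.
Others bid (6, 7, 11): truth gives 0; bid 13 gives 2 > 0. Violating.
Others bid (6, 6, 7): truth gives 4; no alternative beats it.
Others bid (6, 6, 14): truth gives 0; no alternative beats it.
(Checking all 125 profiles: 31 have a profitable deviation, 94 do not.)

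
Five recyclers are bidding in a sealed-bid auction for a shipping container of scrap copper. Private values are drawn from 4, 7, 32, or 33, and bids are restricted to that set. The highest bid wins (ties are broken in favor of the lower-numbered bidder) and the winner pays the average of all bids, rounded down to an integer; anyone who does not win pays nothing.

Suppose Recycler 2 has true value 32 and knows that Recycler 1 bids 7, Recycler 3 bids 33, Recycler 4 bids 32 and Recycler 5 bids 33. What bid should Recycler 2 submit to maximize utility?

33

Bid 4: loses, pays 0, utility 0.
Bid 7: loses, pays 0, utility 0.
Bid 32: loses, pays 0, utility 0.
Bid 33: wins, pays 27, utility 32 - 27 = 5.
The best choice is 33 with utility 5.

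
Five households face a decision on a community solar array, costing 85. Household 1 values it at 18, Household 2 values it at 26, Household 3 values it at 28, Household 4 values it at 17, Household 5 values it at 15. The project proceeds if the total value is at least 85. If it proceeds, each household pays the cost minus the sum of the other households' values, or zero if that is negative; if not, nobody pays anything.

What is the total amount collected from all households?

Total value 104 ≥ cost 85, so it is built.
Household 1: others sum to 86; max(0, 85 - 86) = 0.
Household 2: others sum to 78; max(0, 85 - 78) = 7.
Household 3: others sum to 76; max(0, 85 - 76) = 9.
Household 4: others sum to 87; max(0, 85 - 87) = 0.
Household 5: others sum to 89; max(0, 85 - 89) = 0.
Total collected = 0 + 7 + 9 + 0 + 0 = 16.

16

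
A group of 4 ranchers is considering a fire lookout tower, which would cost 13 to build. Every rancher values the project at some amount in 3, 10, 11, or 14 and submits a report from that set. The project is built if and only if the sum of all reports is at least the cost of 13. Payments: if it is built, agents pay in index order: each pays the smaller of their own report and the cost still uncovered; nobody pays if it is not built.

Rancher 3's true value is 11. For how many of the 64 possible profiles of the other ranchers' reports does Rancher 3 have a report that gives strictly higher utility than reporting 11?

Others report (3, 3, 10): truth gives 4; report 3 gives 8 > 4. Violating.
Others report (3, 3, 11): truth gives 4; report 3 gives 8 > 4. Violating.
Others report (3, 3, 14): truth gives 4; report 3 gives 8 > 4. Violating.
Others report (3, 3, 3): truth gives 4; no alternative beats it.
Others report (3, 10, 3): truth gives 11; no alternative beats it.
(Checking all 64 profiles: 3 have a profitable deviation, 61 do not.)

3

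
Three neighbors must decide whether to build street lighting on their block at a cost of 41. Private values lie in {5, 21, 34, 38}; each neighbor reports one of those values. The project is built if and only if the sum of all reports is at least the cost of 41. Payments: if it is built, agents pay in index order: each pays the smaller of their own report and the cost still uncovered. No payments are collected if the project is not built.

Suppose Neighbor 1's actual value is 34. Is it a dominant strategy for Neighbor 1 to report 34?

Consider the case where Neighbor 2 reports 5 and Neighbor 3 reports 21.
Truthful report 34: project built, pays 34, utility 34 - 34 = 0.
Report 21 instead: project built, pays 21, utility 34 - 21 = 13.
Since 13 > 0, reporting 21 is strictly better here, so truthful reporting is not dominant.

No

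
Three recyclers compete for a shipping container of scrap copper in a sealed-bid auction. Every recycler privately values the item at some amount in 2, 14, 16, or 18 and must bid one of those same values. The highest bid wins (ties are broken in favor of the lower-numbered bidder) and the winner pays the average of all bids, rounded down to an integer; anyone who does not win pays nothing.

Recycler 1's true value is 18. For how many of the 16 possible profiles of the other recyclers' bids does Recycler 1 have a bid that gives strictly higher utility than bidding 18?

8

Others bid (2, 2): truth gives 11; bid 2 gives 16 > 11. Violating.
Others bid (2, 14): truth gives 7; bid 14 gives 8 > 7. Violating.
Others bid (2, 16): truth gives 6; bid 16 gives 7 > 6. Violating.
Others bid (14, 2): truth gives 7; bid 14 gives 8 > 7. Violating.
Others bid (2, 18): truth gives 6; no alternative beats it.
Others bid (14, 18): truth gives 2; no alternative beats it.
(Checking all 16 profiles: 8 have a profitable deviation, 8 do not.)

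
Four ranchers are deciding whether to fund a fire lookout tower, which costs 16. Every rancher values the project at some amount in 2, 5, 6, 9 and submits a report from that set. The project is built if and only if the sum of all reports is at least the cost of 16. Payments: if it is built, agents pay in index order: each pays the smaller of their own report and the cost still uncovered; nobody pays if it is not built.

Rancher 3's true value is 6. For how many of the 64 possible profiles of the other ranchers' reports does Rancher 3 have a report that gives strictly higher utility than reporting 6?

33

Others report (2, 2, 9): truth gives 0; report 5 gives 1 > 0. Violating.
Others report (2, 5, 5): truth gives 0; report 5 gives 1 > 0. Violating.
Others report (2, 5, 6): truth gives 0; report 5 gives 1 > 0. Violating.
Others report (2, 5, 9): truth gives 0; report 2 gives 4 > 0. Violating.
Others report (2, 2, 2): truth gives 0; no alternative beats it.
Others report (2, 2, 5): truth gives 0; no alternative beats it.
(Checking all 64 profiles: 33 have a profitable deviation, 31 do not.)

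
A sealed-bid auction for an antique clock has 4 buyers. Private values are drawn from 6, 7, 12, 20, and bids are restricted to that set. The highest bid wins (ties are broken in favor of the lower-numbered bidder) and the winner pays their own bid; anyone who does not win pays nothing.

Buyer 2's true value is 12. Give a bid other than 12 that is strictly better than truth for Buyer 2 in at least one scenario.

7

Suppose Buyer 1 bids 6, Buyer 3 bids 6 and Buyer 4 bids 6.
Bid 12: wins, pays 12, utility 12 - 12 = 0.
Bid 7: wins, pays 7, utility 12 - 7 = 5.
So bidding 7 beats truth here (5 > 0).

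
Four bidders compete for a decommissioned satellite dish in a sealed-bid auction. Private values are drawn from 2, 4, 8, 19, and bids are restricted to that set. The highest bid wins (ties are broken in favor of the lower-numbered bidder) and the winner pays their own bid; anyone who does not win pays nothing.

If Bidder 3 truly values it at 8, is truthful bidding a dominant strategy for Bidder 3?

No

Consider the case where Bidder 1 bids 2, Bidder 2 bids 2 and Bidder 4 bids 2.
Truthful bid 8: wins, pays 8, utility 8 - 8 = 0.
Bid 4 instead: wins, pays 4, utility 8 - 4 = 4.
Since 4 > 0, bidding 4 is strictly better here, so truthful bidding is not dominant.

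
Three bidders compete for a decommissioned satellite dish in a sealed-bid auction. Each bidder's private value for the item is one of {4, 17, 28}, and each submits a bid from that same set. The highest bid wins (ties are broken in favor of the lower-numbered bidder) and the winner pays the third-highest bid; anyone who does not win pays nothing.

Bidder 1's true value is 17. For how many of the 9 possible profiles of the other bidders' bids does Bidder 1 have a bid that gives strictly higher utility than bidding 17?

2

Others bid (4, 28): truth gives 0; bid 28 gives 13 > 0. Violating.
Others bid (28, 4): truth gives 0; bid 28 gives 13 > 0. Violating.
Others bid (4, 4): truth gives 13; no alternative beats it.
Others bid (4, 17): truth gives 13; no alternative beats it.
(Checking all 9 profiles: 2 have a profitable deviation, 7 do not.)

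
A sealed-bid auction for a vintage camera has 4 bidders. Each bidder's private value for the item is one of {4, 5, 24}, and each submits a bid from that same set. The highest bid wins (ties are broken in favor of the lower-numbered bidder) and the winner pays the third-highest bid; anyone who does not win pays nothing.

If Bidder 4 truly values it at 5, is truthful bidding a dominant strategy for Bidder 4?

Consider the case where Bidder 1 bids 4, Bidder 2 bids 4 and Bidder 3 bids 5.
Truthful bid 5: loses, pays 0, utility 0.
Bid 24 instead: wins, pays 4, utility 5 - 4 = 1.
Since 1 > 0, bidding 24 is strictly better here, so truthful bidding is not dominant.

No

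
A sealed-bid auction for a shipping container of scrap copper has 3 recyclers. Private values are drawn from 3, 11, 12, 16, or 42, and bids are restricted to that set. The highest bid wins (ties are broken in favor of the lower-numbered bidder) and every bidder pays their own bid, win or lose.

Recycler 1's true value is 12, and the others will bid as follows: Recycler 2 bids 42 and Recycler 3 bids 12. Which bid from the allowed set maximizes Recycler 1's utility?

3

Bid 3: loses but pays 3, utility -3.
Bid 11: loses but pays 11, utility -11.
Bid 12: loses but pays 12, utility -12.
Bid 16: loses but pays 16, utility -16.
Bid 42: wins, pays 42, utility 12 - 42 = -30.
The best choice is 3 with utility -3.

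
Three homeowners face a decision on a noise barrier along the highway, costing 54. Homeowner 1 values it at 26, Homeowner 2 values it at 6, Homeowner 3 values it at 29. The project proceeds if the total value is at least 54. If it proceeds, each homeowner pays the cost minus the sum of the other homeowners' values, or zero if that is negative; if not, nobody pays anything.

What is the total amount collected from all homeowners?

Total value 61 ≥ cost 54, so it is built.
Homeowner 1: others sum to 35; max(0, 54 - 35) = 19.
Homeowner 2: others sum to 55; max(0, 54 - 55) = 0.
Homeowner 3: others sum to 32; max(0, 54 - 32) = 22.
Total collected = 19 + 0 + 22 = 41.

41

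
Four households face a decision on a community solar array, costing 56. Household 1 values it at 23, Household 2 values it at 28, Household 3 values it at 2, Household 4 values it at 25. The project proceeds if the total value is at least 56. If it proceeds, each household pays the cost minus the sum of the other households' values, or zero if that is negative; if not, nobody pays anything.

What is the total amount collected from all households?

10

Total value 78 ≥ cost 56, so it is built.
Household 1: others sum to 55; max(0, 56 - 55) = 1.
Household 2: others sum to 50; max(0, 56 - 50) = 6.
Household 3: others sum to 76; max(0, 56 - 76) = 0.
Household 4: others sum to 53; max(0, 56 - 53) = 3.
Total collected = 1 + 6 + 0 + 3 = 10.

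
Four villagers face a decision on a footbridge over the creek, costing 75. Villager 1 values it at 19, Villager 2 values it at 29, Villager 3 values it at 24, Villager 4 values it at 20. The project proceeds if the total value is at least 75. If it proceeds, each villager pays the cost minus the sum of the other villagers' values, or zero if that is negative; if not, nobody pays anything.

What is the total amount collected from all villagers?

24

Total value 92 ≥ cost 75, so it is built.
Villager 1: others sum to 73; max(0, 75 - 73) = 2.
Villager 2: others sum to 63; max(0, 75 - 63) = 12.
Villager 3: others sum to 68; max(0, 75 - 68) = 7.
Villager 4: others sum to 72; max(0, 75 - 72) = 3.
Total collected = 2 + 12 + 7 + 3 = 24.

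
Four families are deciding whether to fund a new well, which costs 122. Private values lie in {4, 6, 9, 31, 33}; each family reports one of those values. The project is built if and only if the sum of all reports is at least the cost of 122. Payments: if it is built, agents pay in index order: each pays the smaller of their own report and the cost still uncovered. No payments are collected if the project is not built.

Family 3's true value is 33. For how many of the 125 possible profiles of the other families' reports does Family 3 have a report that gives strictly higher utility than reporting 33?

8

Others report (31, 31, 31): truth gives 0; report 31 gives 2 > 0. Violating.
Others report (31, 31, 33): truth gives 0; report 31 gives 2 > 0. Violating.
Others report (31, 33, 31): truth gives 0; report 31 gives 2 > 0. Violating.
Others report (31, 33, 33): truth gives 0; report 31 gives 2 > 0. Violating.
Others report (4, 4, 4): truth gives 0; no alternative beats it.
Others report (4, 4, 6): truth gives 0; no alternative beats it.
(Checking all 125 profiles: 8 have a profitable deviation, 117 do not.)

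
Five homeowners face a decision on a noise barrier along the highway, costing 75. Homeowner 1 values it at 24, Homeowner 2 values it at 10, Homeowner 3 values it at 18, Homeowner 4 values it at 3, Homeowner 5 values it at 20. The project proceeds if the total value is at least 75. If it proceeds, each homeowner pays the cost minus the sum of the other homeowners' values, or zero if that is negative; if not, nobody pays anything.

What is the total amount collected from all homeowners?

Total value 75 ≥ cost 75, so it is built.
Homeowner 1: others sum to 51; max(0, 75 - 51) = 24.
Homeowner 2: others sum to 65; max(0, 75 - 65) = 10.
Homeowner 3: others sum to 57; max(0, 75 - 57) = 18.
Homeowner 4: others sum to 72; max(0, 75 - 72) = 3.
Homeowner 5: others sum to 55; max(0, 75 - 55) = 20.
Total collected = 24 + 10 + 18 + 3 + 20 = 75.

75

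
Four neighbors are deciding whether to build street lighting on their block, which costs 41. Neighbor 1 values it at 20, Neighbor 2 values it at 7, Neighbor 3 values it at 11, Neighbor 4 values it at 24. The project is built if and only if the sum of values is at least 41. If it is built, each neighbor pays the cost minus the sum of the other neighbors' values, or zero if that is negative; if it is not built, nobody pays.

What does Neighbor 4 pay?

3

Total value 62 ≥ cost 41, so the project is built.
The other neighbors' values sum to 38.
Cost minus that sum is 41 - 38 = 3.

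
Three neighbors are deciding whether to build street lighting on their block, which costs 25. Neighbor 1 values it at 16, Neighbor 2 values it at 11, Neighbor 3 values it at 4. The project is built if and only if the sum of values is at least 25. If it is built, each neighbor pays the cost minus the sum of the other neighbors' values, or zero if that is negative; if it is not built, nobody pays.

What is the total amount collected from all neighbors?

Total value 31 ≥ cost 25, so it is built.
Neighbor 1: others sum to 15; max(0, 25 - 15) = 10.
Neighbor 2: others sum to 20; max(0, 25 - 20) = 5.
Neighbor 3: others sum to 27; max(0, 25 - 27) = 0.
Total collected = 10 + 5 + 0 = 15.

15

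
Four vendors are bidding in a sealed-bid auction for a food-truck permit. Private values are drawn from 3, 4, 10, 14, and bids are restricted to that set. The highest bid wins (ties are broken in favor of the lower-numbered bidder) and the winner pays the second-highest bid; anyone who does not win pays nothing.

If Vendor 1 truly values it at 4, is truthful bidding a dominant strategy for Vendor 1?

Yes

Check each profile of the others' bids and compare truth against every alternative bid.
Others bid (3, 3, 3): truth gives 1, best alternative gives 1.
Others bid (3, 3, 4): truth gives 0, best alternative gives 0.
Others bid (3, 3, 10): truth gives 0, best alternative gives 0.
Others bid (3, 3, 14): truth gives 0, best alternative gives 0.
Others bid (3, 4, 3): truth gives 0, best alternative gives 0.
Others bid (3, 4, 4): truth gives 0, best alternative gives 0.
(Remaining 58 profiles checked similarly; truth is weakly best in each.)
In every case the truthful bid is at least as good as any alternative, so it is a dominant strategy.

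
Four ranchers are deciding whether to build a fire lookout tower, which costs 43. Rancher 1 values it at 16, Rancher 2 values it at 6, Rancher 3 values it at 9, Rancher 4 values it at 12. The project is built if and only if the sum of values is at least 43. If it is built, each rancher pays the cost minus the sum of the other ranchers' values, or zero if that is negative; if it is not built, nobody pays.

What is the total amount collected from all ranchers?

43

Total value 43 ≥ cost 43, so it is built.
Rancher 1: others sum to 27; max(0, 43 - 27) = 16.
Rancher 2: others sum to 37; max(0, 43 - 37) = 6.
Rancher 3: others sum to 34; max(0, 43 - 34) = 9.
Rancher 4: others sum to 31; max(0, 43 - 31) = 12.
Total collected = 16 + 6 + 9 + 12 = 43.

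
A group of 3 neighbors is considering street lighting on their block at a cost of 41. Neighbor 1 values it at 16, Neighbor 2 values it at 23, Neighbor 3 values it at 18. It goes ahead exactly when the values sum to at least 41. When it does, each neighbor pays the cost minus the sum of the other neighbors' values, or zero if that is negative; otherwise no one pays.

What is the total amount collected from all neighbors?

9

Total value 57 ≥ cost 41, so it is built.
Neighbor 1: others sum to 41; max(0, 41 - 41) = 0.
Neighbor 2: others sum to 34; max(0, 41 - 34) = 7.
Neighbor 3: others sum to 39; max(0, 41 - 39) = 2.
Total collected = 0 + 7 + 2 = 9.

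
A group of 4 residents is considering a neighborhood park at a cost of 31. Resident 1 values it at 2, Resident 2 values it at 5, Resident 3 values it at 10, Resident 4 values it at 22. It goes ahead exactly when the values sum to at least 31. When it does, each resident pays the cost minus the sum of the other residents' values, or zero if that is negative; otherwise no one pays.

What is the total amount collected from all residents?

Total value 39 ≥ cost 31, so it is built.
Resident 1: others sum to 37; max(0, 31 - 37) = 0.
Resident 2: others sum to 34; max(0, 31 - 34) = 0.
Resident 3: others sum to 29; max(0, 31 - 29) = 2.
Resident 4: others sum to 17; max(0, 31 - 17) = 14.
Total collected = 0 + 0 + 2 + 14 = 16.

16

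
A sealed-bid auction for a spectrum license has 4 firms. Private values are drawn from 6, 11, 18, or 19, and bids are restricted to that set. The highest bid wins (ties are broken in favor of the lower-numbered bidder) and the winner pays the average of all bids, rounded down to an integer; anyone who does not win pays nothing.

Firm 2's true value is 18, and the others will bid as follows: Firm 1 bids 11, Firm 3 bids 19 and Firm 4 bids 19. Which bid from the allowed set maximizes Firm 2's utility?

19

Bid 6: loses, pays 0, utility 0.
Bid 11: loses, pays 0, utility 0.
Bid 18: loses, pays 0, utility 0.
Bid 19: wins, pays 17, utility 18 - 17 = 1.
The best choice is 19 with utility 1.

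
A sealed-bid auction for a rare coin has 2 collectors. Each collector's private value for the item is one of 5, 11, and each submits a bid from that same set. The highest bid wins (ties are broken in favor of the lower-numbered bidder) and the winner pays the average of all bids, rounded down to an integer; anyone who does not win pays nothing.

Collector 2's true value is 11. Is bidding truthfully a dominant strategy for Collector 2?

Check each profile of the others' bids and compare truth against every alternative bid.
Others bid (5): truth gives 3, best alternative gives 0.
Others bid (11): truth gives 0, best alternative gives 0.
In every case the truthful bid is at least as good as any alternative, so it is a dominant strategy.

Yes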